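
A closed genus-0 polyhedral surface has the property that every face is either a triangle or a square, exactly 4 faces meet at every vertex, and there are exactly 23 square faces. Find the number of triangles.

8

Let x be the number of triangles; then F = 23 + x.
Edge–face incidences: 2E = 4·23 + 3·x = 92 + 3x.
Every vertex has degree 4, so 4V = 2E.
Euler: V − E + F = 2 ⇒ (2E)/4 − E + (23 + x) = 2.
Multiply by 8: 2·(2E) − 4·(2E) + 8·(23 + x) = 16, i.e. 184 + 8x − 2·(92 + 3x) = 16.
Collecting terms: 2x = 16, so x = 8.
Then 2E = 92 + 3·8 = 116, so E = 58, V = 2E/4 = 29, F = 23 + 8 = 31.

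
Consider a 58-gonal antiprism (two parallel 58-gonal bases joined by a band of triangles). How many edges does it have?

An antiprism on an n-gon has two n-gon caps and 2n triangles: V = 2·58 = 116, E = 4·58 = 232, F = 2·58 + 2 = 118.
Check: V − E + F = 116 − 232 + 118 = 2.

232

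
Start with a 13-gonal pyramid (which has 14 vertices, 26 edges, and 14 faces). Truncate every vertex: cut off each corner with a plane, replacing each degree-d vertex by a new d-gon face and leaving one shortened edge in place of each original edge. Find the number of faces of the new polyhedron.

28

Truncation replaces each original edge-end by a new vertex, so V′ = 2E = 52.
Each original edge survives, and each old vertex of degree d contributes d new edges; summing degrees gives Σd = 2E, so E′ = E + 2E = 3E = 78.
Each original face survives and each original vertex becomes one new face: F′ = F + V = 28.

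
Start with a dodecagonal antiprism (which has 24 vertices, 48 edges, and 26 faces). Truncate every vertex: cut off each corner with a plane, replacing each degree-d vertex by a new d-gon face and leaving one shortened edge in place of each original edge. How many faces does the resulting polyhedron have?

50

Truncation replaces each original edge-end by a new vertex, so V′ = 2E = 96.
Each original edge survives, and each old vertex of degree d contributes d new edges; summing degrees gives Σd = 2E, so E′ = E + 2E = 3E = 144.
Each original face survives and each original vertex becomes one new face: F′ = F + V = 50.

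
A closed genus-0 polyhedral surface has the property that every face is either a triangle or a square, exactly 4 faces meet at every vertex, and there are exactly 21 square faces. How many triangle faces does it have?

8

Let x be the number of triangles; then F = 21 + x.
Edge–face incidences: 2E = 4·21 + 3·x = 84 + 3x.
Every vertex has degree 4, so 4V = 2E.
Euler: V − E + F = 2 ⇒ (2E)/4 − E + (21 + x) = 2.
Multiply by 8: 2·(2E) − 4·(2E) + 8·(21 + x) = 16, i.e. 168 + 8x − 2·(84 + 3x) = 16.
Collecting terms: 2x = 16, so x = 8.
Then 2E = 84 + 3·8 = 108, so E = 54, V = 2E/4 = 27, F = 21 + 8 = 29.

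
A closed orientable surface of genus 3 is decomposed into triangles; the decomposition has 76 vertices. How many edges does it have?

χ = 2 − 2·3 = -4, and every face is a triangle so 3F = 2E.
V − E + F = -4 with E = 3F/2 gives 76 − (3/2 − 1)·F = -4, so F = 160 and E = 240.

240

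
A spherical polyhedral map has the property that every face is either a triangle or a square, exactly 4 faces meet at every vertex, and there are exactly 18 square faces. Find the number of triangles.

Let x be the number of triangles; then F = 18 + x.
Edge–face incidences: 2E = 4·18 + 3·x = 72 + 3x.
Every vertex has degree 4, so 4V = 2E.
Euler: V − E + F = 2 ⇒ (2E)/4 − E + (18 + x) = 2.
Multiply by 8: 2·(2E) − 4·(2E) + 8·(18 + x) = 16, i.e. 144 + 8x − 2·(72 + 3x) = 16.
Collecting terms: 2x = 16, so x = 8.
Then 2E = 72 + 3·8 = 96, so E = 48, V = 2E/4 = 24, F = 18 + 8 = 26.

8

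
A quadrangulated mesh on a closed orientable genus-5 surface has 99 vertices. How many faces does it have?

107

χ = 2 − 2·5 = -8, and every face is a square so 4F = 2E.
V − E + F = -8 with E = 4F/2 gives 99 − (4/2 − 1)·F = -8, so F = 107 and E = 214.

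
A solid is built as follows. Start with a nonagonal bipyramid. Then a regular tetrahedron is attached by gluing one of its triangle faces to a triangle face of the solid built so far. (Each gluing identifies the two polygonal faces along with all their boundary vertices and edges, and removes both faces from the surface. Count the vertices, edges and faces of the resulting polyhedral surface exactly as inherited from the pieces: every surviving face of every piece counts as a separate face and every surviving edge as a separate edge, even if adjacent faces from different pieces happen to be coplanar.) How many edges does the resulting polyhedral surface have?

30

A nonagonal bipyramid: V=11, E=27, F=18.
Attach a regular tetrahedron (V=4, E=6, F=4) along a 3-gon: merge 3 vertices and 3 edges, delete both glued faces → V=12, E=30, F=20.
Check: V − E + F = 12 − 30 + 20 = 2.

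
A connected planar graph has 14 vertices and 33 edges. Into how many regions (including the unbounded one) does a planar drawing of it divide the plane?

21

Euler's formula for a connected plane graph: V − E + F = 2, so F = 2 − 14 + 33 = 21.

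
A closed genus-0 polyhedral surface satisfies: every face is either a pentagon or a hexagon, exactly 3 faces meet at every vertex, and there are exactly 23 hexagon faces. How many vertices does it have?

Let x be the number of pentagons; then F = 23 + x.
Edge–face incidences: 2E = 6·23 + 5·x = 138 + 5x.
Every vertex has degree 3, so 3V = 2E.
Euler: V − E + F = 2 ⇒ (2E)/3 − E + (23 + x) = 2.
Multiply by 6: 2·(2E) − 3·(2E) + 6·(23 + x) = 12, i.e. 138 + 6x − (138 + 5x) = 12.
Collecting terms: x = 12.
Then 2E = 138 + 5·12 = 198, so E = 99, V = 2E/3 = 66, F = 23 + 12 = 35.

66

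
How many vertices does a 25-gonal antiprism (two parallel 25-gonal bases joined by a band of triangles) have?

50

An antiprism on an n-gon has two n-gon caps and 2n triangles: V = 2·25 = 50, E = 4·25 = 100, F = 2·25 + 2 = 52.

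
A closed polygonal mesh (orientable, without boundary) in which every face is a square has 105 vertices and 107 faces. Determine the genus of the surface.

2

Every face is a square, so 2E = 4·107 = 428, giving E = 214.
χ = V − E + F = 105 − 214 + 107 = -2.
For a closed orientable surface χ = 2 − 2g, so g = (2 − (-2))/2 = 2.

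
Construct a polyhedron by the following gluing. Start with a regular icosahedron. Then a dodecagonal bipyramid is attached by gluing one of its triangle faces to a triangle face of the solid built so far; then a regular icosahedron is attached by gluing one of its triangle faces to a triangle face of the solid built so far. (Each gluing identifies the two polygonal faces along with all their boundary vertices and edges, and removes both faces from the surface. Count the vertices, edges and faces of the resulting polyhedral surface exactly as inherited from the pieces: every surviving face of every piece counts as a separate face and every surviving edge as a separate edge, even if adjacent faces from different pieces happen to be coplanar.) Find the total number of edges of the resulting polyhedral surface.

A regular icosahedron: V=12, E=30, F=20.
Attach a dodecagonal bipyramid (V=14, E=36, F=24) along a 3-gon: merge 3 vertices and 3 edges, delete both glued faces → V=23, E=63, F=42.
Attach a regular icosahedron (V=12, E=30, F=20) along a 3-gon: merge 3 vertices and 3 edges, delete both glued faces → V=32, E=90, F=60.
Check: V − E + F = 32 − 90 + 60 = 2.

90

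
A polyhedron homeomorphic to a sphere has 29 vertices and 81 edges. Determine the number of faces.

Here V − E + F = 2.
F = 2 − V + E = 2 − 29 + 81 = 54.

54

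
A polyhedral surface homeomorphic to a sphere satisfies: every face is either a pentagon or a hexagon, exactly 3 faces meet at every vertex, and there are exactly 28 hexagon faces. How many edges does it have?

Let x be the number of pentagons; then F = 28 + x.
Edge–face incidences: 2E = 6·28 + 5·x = 168 + 5x.
Every vertex has degree 3, so 3V = 2E.
Euler: V − E + F = 2 ⇒ (2E)/3 − E + (28 + x) = 2.
Multiply by 6: 2·(2E) − 3·(2E) + 6·(28 + x) = 12, i.e. 168 + 6x − (168 + 5x) = 12.
Collecting terms: x = 12.
Then 2E = 168 + 5·12 = 228, so E = 114, V = 2E/3 = 76, F = 28 + 12 = 40.

114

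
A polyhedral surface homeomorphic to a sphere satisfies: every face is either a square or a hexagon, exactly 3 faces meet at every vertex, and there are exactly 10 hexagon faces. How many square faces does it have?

Let x be the number of squares; then F = 10 + x.
Edge–face incidences: 2E = 6·10 + 4·x = 60 + 4x.
Every vertex has degree 3, so 3V = 2E.
Euler: V − E + F = 2 ⇒ (2E)/3 − E + (10 + x) = 2.
Multiply by 6: 2·(2E) − 3·(2E) + 6·(10 + x) = 12, i.e. 60 + 6x − (60 + 4x) = 12.
Collecting terms: 2x = 12, so x = 6.
Then 2E = 60 + 4·6 = 84, so E = 42, V = 2E/3 = 28, F = 10 + 6 = 16.

6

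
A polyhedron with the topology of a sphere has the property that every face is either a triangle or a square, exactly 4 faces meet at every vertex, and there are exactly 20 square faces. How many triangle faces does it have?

Let x be the number of triangles; then F = 20 + x.
Edge–face incidences: 2E = 4·20 + 3·x = 80 + 3x.
Every vertex has degree 4, so 4V = 2E.
Euler: V − E + F = 2 ⇒ (2E)/4 − E + (20 + x) = 2.
Multiply by 8: 2·(2E) − 4·(2E) + 8·(20 + x) = 16, i.e. 160 + 8x − 2·(80 + 3x) = 16.
Collecting terms: 2x = 16, so x = 8.
Then 2E = 80 + 3·8 = 104, so E = 52, V = 2E/4 = 26, F = 20 + 8 = 28.

8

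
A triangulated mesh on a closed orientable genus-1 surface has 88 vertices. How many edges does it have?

264

χ = 2 − 2·1 = 0, and every face is a triangle so 3F = 2E.
V − E + F = 0 with E = 3F/2 gives 88 − (3/2 − 1)·F = 0, so F = 176 and E = 264.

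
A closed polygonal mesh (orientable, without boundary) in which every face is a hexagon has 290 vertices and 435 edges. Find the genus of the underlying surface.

1

Every face is a hexagon and each edge borders two faces, so 6F = 2·435, giving F = 145.
χ = V − E + F = 290 − 435 + 145 = 0.
For a closed orientable surface χ = 2 − 2g, so g = (2 − (0))/2 = 1.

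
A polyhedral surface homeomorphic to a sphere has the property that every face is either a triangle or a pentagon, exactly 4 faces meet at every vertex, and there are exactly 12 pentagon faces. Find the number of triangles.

20

Let x be the number of triangles; then F = 12 + x.
Edge–face incidences: 2E = 5·12 + 3·x = 60 + 3x.
Every vertex has degree 4, so 4V = 2E.
Euler: V − E + F = 2 ⇒ (2E)/4 − E + (12 + x) = 2.
Multiply by 8: 2·(2E) − 4·(2E) + 8·(12 + x) = 16, i.e. 96 + 8x − 2·(60 + 3x) = 16.
Collecting terms: 2x − 24 = 16, so 2x = 40, so x = 20.
Then 2E = 60 + 3·20 = 120, so E = 60, V = 2E/4 = 30, F = 12 + 20 = 32.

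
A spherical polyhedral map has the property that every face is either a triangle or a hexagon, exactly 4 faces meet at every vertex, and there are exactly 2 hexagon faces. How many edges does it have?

24

Let x be the number of triangles; then F = 2 + x.
Edge–face incidences: 2E = 6·2 + 3·x = 12 + 3x.
Every vertex has degree 4, so 4V = 2E.
Euler: V − E + F = 2 ⇒ (2E)/4 − E + (2 + x) = 2.
Multiply by 8: 2·(2E) − 4·(2E) + 8·(2 + x) = 16, i.e. 16 + 8x − 2·(12 + 3x) = 16.
Collecting terms: 2x − 8 = 16, so 2x = 24, so x = 12.
Then 2E = 12 + 3·12 = 48, so E = 24, V = 2E/4 = 12, F = 2 + 12 = 14.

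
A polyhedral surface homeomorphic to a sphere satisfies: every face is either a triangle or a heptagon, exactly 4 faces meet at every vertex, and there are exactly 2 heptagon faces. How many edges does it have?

Let x be the number of triangles; then F = 2 + x.
Edge–face incidences: 2E = 7·2 + 3·x = 14 + 3x.
Every vertex has degree 4, so 4V = 2E.
Euler: V − E + F = 2 ⇒ (2E)/4 − E + (2 + x) = 2.
Multiply by 8: 2·(2E) − 4·(2E) + 8·(2 + x) = 16, i.e. 16 + 8x − 2·(14 + 3x) = 16.
Collecting terms: 2x − 12 = 16, so 2x = 28, so x = 14.
Then 2E = 14 + 3·14 = 56, so E = 28, V = 2E/4 = 14, F = 2 + 14 = 16.

28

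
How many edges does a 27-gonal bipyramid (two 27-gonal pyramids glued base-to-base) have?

A bipyramid over an n-gon has 2n triangular faces and n + 2 vertices: V = 27 + 2 = 29, E = 3·27 = 81, F = 2·27 = 54.
Check: V − E + F = 29 − 81 + 54 = 2.

81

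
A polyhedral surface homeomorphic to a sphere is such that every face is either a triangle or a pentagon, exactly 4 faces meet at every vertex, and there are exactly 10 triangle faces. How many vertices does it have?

Let x be the number of pentagons; then F = 10 + x.
Edge–face incidences: 2E = 3·10 + 5·x = 30 + 5x.
Every vertex has degree 4, so 4V = 2E.
Euler: V − E + F = 2 ⇒ (2E)/4 − E + (10 + x) = 2.
Multiply by 8: 2·(2E) − 4·(2E) + 8·(10 + x) = 16, i.e. 80 + 8x − 2·(30 + 5x) = 16.
Collecting terms: −2x + 20 = 16, so −2x = −4, so x = 2.
Then 2E = 30 + 5·2 = 40, so E = 20, V = 2E/4 = 10, F = 10 + 2 = 12.

10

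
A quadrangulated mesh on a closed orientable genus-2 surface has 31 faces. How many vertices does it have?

29

χ = 2 − 2·2 = -2, and every face is a square so 4F = 2E.
E = 4·31/2 = 62. Then V = -2 + E − F = -2 + 62 − 31 = 29.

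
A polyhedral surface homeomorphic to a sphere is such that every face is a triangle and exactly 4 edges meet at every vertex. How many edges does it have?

Each face has 3 edges and each edge borders two faces, so 2E = 3F.
Each vertex has degree 4, so 4V = 2E and hence V = 3F/4.
Euler: V − E + F = 2 ⇒ (3F/4) − (3F/2) + F = 2.
Multiply by 8: (6 − 12 + 8)F = 16, i.e. 2F = 16.
So F = 8, E = 3·8/2 = 12, V = 3·8/4 = 6.

12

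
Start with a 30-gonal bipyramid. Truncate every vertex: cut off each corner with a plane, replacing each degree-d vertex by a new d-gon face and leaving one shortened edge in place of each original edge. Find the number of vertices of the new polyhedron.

180

The base solid has V = 32, E = 90, F = 60.
Truncation replaces each original edge-end by a new vertex, so V′ = 2E = 180.
Each original edge survives, and each old vertex of degree d contributes d new edges; summing degrees gives Σd = 2E, so E′ = E + 2E = 3E = 270.
Each original face survives and each original vertex becomes one new face: F′ = F + V = 92.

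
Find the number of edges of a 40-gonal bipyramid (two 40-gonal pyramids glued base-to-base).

A bipyramid over an n-gon has 2n triangular faces and n + 2 vertices: V = 40 + 2 = 42, E = 3·40 = 120, F = 2·40 = 80.
Check: V − E + F = 42 − 120 + 80 = 2.

120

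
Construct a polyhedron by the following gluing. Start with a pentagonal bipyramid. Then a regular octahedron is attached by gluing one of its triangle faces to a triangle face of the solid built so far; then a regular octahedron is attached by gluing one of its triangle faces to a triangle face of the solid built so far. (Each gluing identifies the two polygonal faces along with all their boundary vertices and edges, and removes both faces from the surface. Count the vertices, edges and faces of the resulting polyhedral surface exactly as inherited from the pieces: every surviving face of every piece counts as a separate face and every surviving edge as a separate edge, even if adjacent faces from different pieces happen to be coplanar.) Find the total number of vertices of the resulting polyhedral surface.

13

A pentagonal bipyramid: V=7, E=15, F=10.
Attach a regular octahedron (V=6, E=12, F=8) along a 3-gon: merge 3 vertices and 3 edges, delete both glued faces → V=10, E=24, F=16.
Attach a regular octahedron (V=6, E=12, F=8) along a 3-gon: merge 3 vertices and 3 edges, delete both glued faces → V=13, E=33, F=22.
Check: V − E + F = 13 − 33 + 22 = 2.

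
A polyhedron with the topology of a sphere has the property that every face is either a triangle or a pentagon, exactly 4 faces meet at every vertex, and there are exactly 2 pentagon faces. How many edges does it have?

Let x be the number of triangles; then F = 2 + x.
Edge–face incidences: 2E = 5·2 + 3·x = 10 + 3x.
Every vertex has degree 4, so 4V = 2E.
Euler: V − E + F = 2 ⇒ (2E)/4 − E + (2 + x) = 2.
Multiply by 8: 2·(2E) − 4·(2E) + 8·(2 + x) = 16, i.e. 16 + 8x − 2·(10 + 3x) = 16.
Collecting terms: 2x − 4 = 16, so 2x = 20, so x = 10.
Then 2E = 10 + 3·10 = 40, so E = 20, V = 2E/4 = 10, F = 2 + 10 = 12.

20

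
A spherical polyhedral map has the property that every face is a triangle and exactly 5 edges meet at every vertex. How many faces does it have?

20

Each face has 3 edges and each edge borders two faces, so 2E = 3F.
Each vertex has degree 5, so 5V = 2E and hence V = 3F/5.
Euler: V − E + F = 2 ⇒ (3F/5) − (3F/2) + F = 2.
Multiply by 10: (6 − 15 + 10)F = 20, i.e. 1F = 20.
So F = 20, E = 3·20/2 = 30, V = 3·20/5 = 12.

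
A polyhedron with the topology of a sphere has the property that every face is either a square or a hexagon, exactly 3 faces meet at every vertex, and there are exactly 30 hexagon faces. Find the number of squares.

Let x be the number of squares; then F = 30 + x.
Edge–face incidences: 2E = 6·30 + 4·x = 180 + 4x.
Every vertex has degree 3, so 3V = 2E.
Euler: V − E + F = 2 ⇒ (2E)/3 − E + (30 + x) = 2.
Multiply by 6: 2·(2E) − 3·(2E) + 6·(30 + x) = 12, i.e. 180 + 6x − (180 + 4x) = 12.
Collecting terms: 2x = 12, so x = 6.
Then 2E = 180 + 4·6 = 204, so E = 102, V = 2E/3 = 68, F = 30 + 6 = 36.

6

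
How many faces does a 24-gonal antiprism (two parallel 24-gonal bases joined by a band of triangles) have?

50

An antiprism on an n-gon has two n-gon caps and 2n triangles: V = 2·24 = 48, E = 4·24 = 96, F = 2·24 + 2 = 50.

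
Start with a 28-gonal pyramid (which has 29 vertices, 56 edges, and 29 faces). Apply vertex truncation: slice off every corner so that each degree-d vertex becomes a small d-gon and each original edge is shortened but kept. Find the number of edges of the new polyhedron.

Truncation replaces each original edge-end by a new vertex, so V′ = 2E = 112.
Each original edge survives, and each old vertex of degree d contributes d new edges; summing degrees gives Σd = 2E, so E′ = E + 2E = 3E = 168.
Each original face survives and each original vertex becomes one new face: F′ = F + V = 58.

168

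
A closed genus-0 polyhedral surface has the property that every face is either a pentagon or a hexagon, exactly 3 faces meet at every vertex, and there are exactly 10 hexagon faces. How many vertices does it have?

40

Let x be the number of pentagons; then F = 10 + x.
Edge–face incidences: 2E = 6·10 + 5·x = 60 + 5x.
Every vertex has degree 3, so 3V = 2E.
Euler: V − E + F = 2 ⇒ (2E)/3 − E + (10 + x) = 2.
Multiply by 6: 2·(2E) − 3·(2E) + 6·(10 + x) = 12, i.e. 60 + 6x − (60 + 5x) = 12.
Collecting terms: x = 12.
Then 2E = 60 + 5·12 = 120, so E = 60, V = 2E/3 = 40, F = 10 + 12 = 22.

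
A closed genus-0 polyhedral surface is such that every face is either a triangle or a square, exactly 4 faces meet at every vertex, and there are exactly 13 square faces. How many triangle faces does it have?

Let x be the number of triangles; then F = 13 + x.
Edge–face incidences: 2E = 4·13 + 3·x = 52 + 3x.
Every vertex has degree 4, so 4V = 2E.
Euler: V − E + F = 2 ⇒ (2E)/4 − E + (13 + x) = 2.
Multiply by 8: 2·(2E) − 4·(2E) + 8·(13 + x) = 16, i.e. 104 + 8x − 2·(52 + 3x) = 16.
Collecting terms: 2x = 16, so x = 8.
Then 2E = 52 + 3·8 = 76, so E = 38, V = 2E/4 = 19, F = 13 + 8 = 21.

8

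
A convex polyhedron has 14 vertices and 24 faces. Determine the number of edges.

Here V − E + F = 2.
E = V + F − (2) = 14 + 24 − (2) = 36.

36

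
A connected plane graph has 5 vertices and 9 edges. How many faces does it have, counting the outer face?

Euler's formula for a connected plane graph: V − E + F = 2, so F = 2 − 5 + 9 = 6.

6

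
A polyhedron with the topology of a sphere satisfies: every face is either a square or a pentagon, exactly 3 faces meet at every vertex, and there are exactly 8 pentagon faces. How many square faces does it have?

2

Let x be the number of squares; then F = 8 + x.
Edge–face incidences: 2E = 5·8 + 4·x = 40 + 4x.
Every vertex has degree 3, so 3V = 2E.
Euler: V − E + F = 2 ⇒ (2E)/3 − E + (8 + x) = 2.
Multiply by 6: 2·(2E) − 3·(2E) + 6·(8 + x) = 12, i.e. 48 + 6x − (40 + 4x) = 12.
Collecting terms: 2x + 8 = 12, so 2x = 4, so x = 2.
Then 2E = 40 + 4·2 = 48, so E = 24, V = 2E/3 = 16, F = 8 + 2 = 10.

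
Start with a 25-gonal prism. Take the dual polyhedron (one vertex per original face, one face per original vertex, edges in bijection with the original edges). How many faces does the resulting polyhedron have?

50

The base solid has V = 50, E = 75, F = 27.
The dual swaps V and F and preserves E: V′ = F = 27, E′ = E = 75, F′ = V = 50.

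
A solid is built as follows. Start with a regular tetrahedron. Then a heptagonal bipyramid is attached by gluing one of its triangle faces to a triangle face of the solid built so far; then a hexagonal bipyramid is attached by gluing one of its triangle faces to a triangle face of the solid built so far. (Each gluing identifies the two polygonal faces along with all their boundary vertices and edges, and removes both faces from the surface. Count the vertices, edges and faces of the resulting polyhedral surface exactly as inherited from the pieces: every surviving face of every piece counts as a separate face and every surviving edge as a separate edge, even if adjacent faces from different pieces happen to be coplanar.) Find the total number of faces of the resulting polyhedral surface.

A regular tetrahedron: V=4, E=6, F=4.
Attach a heptagonal bipyramid (V=9, E=21, F=14) along a 3-gon: merge 3 vertices and 3 edges, delete both glued faces → V=10, E=24, F=16.
Attach a hexagonal bipyramid (V=8, E=18, F=12) along a 3-gon: merge 3 vertices and 3 edges, delete both glued faces → V=15, E=39, F=26.
Check: V − E + F = 15 − 39 + 26 = 2.

26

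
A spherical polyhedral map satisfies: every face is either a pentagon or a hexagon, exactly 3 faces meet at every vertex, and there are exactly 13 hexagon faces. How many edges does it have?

69

Let x be the number of pentagons; then F = 13 + x.
Edge–face incidences: 2E = 6·13 + 5·x = 78 + 5x.
Every vertex has degree 3, so 3V = 2E.
Euler: V − E + F = 2 ⇒ (2E)/3 − E + (13 + x) = 2.
Multiply by 6: 2·(2E) − 3·(2E) + 6·(13 + x) = 12, i.e. 78 + 6x − (78 + 5x) = 12.
Collecting terms: x = 12.
Then 2E = 78 + 5·12 = 138, so E = 69, V = 2E/3 = 46, F = 13 + 12 = 25.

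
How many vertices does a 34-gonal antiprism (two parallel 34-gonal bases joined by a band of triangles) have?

68

An antiprism on an n-gon has two n-gon caps and 2n triangles: V = 2·34 = 68, E = 4·34 = 136, F = 2·34 + 2 = 70.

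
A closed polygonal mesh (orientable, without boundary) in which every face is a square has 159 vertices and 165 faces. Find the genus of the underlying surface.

Every face is a square, so 2E = 4·165 = 660, giving E = 330.
χ = V − E + F = 159 − 330 + 165 = -6.
For a closed orientable surface χ = 2 − 2g, so g = (2 − (-6))/2 = 4.

4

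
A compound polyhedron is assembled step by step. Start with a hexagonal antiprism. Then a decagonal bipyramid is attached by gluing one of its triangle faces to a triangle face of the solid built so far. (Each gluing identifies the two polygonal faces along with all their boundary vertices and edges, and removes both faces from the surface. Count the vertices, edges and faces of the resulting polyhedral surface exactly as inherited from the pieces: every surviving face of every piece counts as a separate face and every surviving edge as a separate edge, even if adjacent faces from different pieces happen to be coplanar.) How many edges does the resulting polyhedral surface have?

51

A hexagonal antiprism: V=12, E=24, F=14.
Attach a decagonal bipyramid (V=12, E=30, F=20) along a 3-gon: merge 3 vertices and 3 edges, delete both glued faces → V=21, E=51, F=32.
Check: V − E + F = 21 − 51 + 32 = 2.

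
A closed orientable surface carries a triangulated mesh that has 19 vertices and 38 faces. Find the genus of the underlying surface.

1

Every face is a triangle, so 2E = 3·38 = 114, giving E = 57.
χ = V − E + F = 19 − 57 + 38 = 0.
For a closed orientable surface χ = 2 − 2g, so g = (2 − (0))/2 = 1.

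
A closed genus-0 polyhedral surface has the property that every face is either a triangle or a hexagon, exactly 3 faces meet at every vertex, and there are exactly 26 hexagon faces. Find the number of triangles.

4

Let x be the number of triangles; then F = 26 + x.
Edge–face incidences: 2E = 6·26 + 3·x = 156 + 3x.
Every vertex has degree 3, so 3V = 2E.
Euler: V − E + F = 2 ⇒ (2E)/3 − E + (26 + x) = 2.
Multiply by 6: 2·(2E) − 3·(2E) + 6·(26 + x) = 12, i.e. 156 + 6x − (156 + 3x) = 12.
Collecting terms: 3x = 12, so x = 4.
Then 2E = 156 + 3·4 = 168, so E = 84, V = 2E/3 = 56, F = 26 + 4 = 30.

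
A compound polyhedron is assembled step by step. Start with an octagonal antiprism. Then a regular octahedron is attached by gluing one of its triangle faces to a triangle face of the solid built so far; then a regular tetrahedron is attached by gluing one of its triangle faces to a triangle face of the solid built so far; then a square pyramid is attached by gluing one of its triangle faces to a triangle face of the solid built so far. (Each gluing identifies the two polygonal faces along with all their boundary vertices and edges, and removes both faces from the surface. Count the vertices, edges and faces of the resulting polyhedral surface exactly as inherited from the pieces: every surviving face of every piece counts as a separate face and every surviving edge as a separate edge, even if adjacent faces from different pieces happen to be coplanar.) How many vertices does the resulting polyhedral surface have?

An octagonal antiprism: V=16, E=32, F=18.
Attach a regular octahedron (V=6, E=12, F=8) along a 3-gon: merge 3 vertices and 3 edges, delete both glued faces → V=19, E=41, F=24.
Attach a regular tetrahedron (V=4, E=6, F=4) along a 3-gon: merge 3 vertices and 3 edges, delete both glued faces → V=20, E=44, F=26.
Attach a square pyramid (V=5, E=8, F=5) along a 3-gon: merge 3 vertices and 3 edges, delete both glued faces → V=22, E=49, F=29.
Check: V − E + F = 22 − 49 + 29 = 2.

22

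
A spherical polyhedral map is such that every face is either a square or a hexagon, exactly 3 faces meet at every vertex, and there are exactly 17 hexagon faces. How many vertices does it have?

Let x be the number of squares; then F = 17 + x.
Edge–face incidences: 2E = 6·17 + 4·x = 102 + 4x.
Every vertex has degree 3, so 3V = 2E.
Euler: V − E + F = 2 ⇒ (2E)/3 − E + (17 + x) = 2.
Multiply by 6: 2·(2E) − 3·(2E) + 6·(17 + x) = 12, i.e. 102 + 6x − (102 + 4x) = 12.
Collecting terms: 2x = 12, so x = 6.
Then 2E = 102 + 4·6 = 126, so E = 63, V = 2E/3 = 42, F = 17 + 6 = 23.

42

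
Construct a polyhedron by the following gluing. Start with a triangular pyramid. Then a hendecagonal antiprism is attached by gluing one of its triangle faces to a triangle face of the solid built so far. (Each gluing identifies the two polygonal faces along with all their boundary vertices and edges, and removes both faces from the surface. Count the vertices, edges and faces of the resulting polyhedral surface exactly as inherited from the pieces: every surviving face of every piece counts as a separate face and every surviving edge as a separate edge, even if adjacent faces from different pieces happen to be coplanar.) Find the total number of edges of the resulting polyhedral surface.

47

A triangular pyramid: V=4, E=6, F=4.
Attach a hendecagonal antiprism (V=22, E=44, F=24) along a 3-gon: merge 3 vertices and 3 edges, delete both glued faces → V=23, E=47, F=26.
Check: V − E + F = 23 − 47 + 26 = 2.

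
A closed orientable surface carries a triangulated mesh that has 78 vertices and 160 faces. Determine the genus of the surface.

Every face is a triangle, so 2E = 3·160 = 480, giving E = 240.
χ = V − E + F = 78 − 240 + 160 = -2.
For a closed orientable surface χ = 2 − 2g, so g = (2 − (-2))/2 = 2.

2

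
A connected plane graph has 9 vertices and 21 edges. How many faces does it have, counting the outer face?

Euler's formula for a connected plane graph: V − E + F = 2, so F = 2 − 9 + 21 = 14.

14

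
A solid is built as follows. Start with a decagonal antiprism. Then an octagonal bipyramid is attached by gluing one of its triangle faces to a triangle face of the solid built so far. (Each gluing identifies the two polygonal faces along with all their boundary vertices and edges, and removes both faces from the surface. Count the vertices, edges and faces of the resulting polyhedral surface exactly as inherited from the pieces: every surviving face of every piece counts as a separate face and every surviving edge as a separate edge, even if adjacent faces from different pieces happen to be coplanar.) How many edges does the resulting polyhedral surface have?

A decagonal antiprism: V=20, E=40, F=22.
Attach an octagonal bipyramid (V=10, E=24, F=16) along a 3-gon: merge 3 vertices and 3 edges, delete both glued faces → V=27, E=61, F=36.
Check: V − E + F = 27 − 61 + 36 = 2.

61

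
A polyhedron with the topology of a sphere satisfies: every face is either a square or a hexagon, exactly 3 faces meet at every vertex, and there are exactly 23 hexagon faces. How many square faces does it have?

6

Let x be the number of squares; then F = 23 + x.
Edge–face incidences: 2E = 6·23 + 4·x = 138 + 4x.
Every vertex has degree 3, so 3V = 2E.
Euler: V − E + F = 2 ⇒ (2E)/3 − E + (23 + x) = 2.
Multiply by 6: 2·(2E) − 3·(2E) + 6·(23 + x) = 12, i.e. 138 + 6x − (138 + 4x) = 12.
Collecting terms: 2x = 12, so x = 6.
Then 2E = 138 + 4·6 = 162, so E = 81, V = 2E/3 = 54, F = 23 + 6 = 29.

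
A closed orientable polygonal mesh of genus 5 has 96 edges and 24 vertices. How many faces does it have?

64

For a closed orientable surface of genus 5, χ = 2 − 2·5 = -8.
F = -8 − V + E = -8 − 24 + 96 = 64.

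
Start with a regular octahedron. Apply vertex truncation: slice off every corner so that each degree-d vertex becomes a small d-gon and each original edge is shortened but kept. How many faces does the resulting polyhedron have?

The base solid has V = 6, E = 12, F = 8.
Truncation replaces each original edge-end by a new vertex, so V′ = 2E = 24.
Each original edge survives, and each old vertex of degree d contributes d new edges; summing degrees gives Σd = 2E, so E′ = E + 2E = 3E = 36.
Each original face survives and each original vertex becomes one new face: F′ = F + V = 14.

14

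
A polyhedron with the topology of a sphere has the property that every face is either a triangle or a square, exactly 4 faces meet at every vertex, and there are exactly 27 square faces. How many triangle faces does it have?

8

Let x be the number of triangles; then F = 27 + x.
Edge–face incidences: 2E = 4·27 + 3·x = 108 + 3x.
Every vertex has degree 4, so 4V = 2E.
Euler: V − E + F = 2 ⇒ (2E)/4 − E + (27 + x) = 2.
Multiply by 8: 2·(2E) − 4·(2E) + 8·(27 + x) = 16, i.e. 216 + 8x − 2·(108 + 3x) = 16.
Collecting terms: 2x = 16, so x = 8.
Then 2E = 108 + 3·8 = 132, so E = 66, V = 2E/4 = 33, F = 27 + 8 = 35.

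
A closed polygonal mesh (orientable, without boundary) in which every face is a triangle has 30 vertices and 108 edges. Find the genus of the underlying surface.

4

Every face is a triangle and each edge borders two faces, so 3F = 2·108, giving F = 72.
χ = V − E + F = 30 − 108 + 72 = -6.
For a closed orientable surface χ = 2 − 2g, so g = (2 − (-6))/2 = 4.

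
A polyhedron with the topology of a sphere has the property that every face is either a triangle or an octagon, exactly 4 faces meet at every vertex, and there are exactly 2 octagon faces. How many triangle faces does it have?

Let x be the number of triangles; then F = 2 + x.
Edge–face incidences: 2E = 8·2 + 3·x = 16 + 3x.
Every vertex has degree 4, so 4V = 2E.
Euler: V − E + F = 2 ⇒ (2E)/4 − E + (2 + x) = 2.
Multiply by 8: 2·(2E) − 4·(2E) + 8·(2 + x) = 16, i.e. 16 + 8x − 2·(16 + 3x) = 16.
Collecting terms: 2x − 16 = 16, so 2x = 32, so x = 16.
Then 2E = 16 + 3·16 = 64, so E = 32, V = 2E/4 = 16, F = 2 + 16 = 18.

16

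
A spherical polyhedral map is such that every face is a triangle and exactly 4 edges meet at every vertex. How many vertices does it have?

6

Each face has 3 edges and each edge borders two faces, so 2E = 3F.
Each vertex has degree 4, so 4V = 2E and hence V = 3F/4.
Euler: V − E + F = 2 ⇒ (3F/4) − (3F/2) + F = 2.
Multiply by 8: (6 − 12 + 8)F = 16, i.e. 2F = 16.
So F = 8, E = 3·8/2 = 12, V = 3·8/4 = 6.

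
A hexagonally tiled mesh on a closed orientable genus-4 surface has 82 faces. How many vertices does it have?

158

χ = 2 − 2·4 = -6, and every face is a hexagon so 6F = 2E.
E = 6·82/2 = 246. Then V = -6 + E − F = -6 + 246 − 82 = 158.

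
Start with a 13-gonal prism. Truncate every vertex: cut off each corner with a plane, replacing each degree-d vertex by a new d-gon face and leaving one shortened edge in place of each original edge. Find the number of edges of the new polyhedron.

The base solid has V = 26, E = 39, F = 15.
Truncation replaces each original edge-end by a new vertex, so V′ = 2E = 78.
Each original edge survives, and each old vertex of degree d contributes d new edges; summing degrees gives Σd = 2E, so E′ = E + 2E = 3E = 117.
Each original face survives and each original vertex becomes one new face: F′ = F + V = 41.

117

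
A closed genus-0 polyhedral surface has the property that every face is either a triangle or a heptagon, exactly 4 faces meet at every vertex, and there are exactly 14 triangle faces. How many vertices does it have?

14

Let x be the number of heptagons; then F = 14 + x.
Edge–face incidences: 2E = 3·14 + 7·x = 42 + 7x.
Every vertex has degree 4, so 4V = 2E.
Euler: V − E + F = 2 ⇒ (2E)/4 − E + (14 + x) = 2.
Multiply by 8: 2·(2E) − 4·(2E) + 8·(14 + x) = 16, i.e. 112 + 8x − 2·(42 + 7x) = 16.
Collecting terms: −6x + 28 = 16, so −6x = −12, so x = 2.
Then 2E = 42 + 7·2 = 56, so E = 28, V = 2E/4 = 14, F = 14 + 2 = 16.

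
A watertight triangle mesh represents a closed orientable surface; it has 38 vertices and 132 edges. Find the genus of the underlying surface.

4

Every face is a triangle and each edge borders two faces, so 3F = 2·132, giving F = 88.
χ = V − E + F = 38 − 132 + 88 = -6.
For a closed orientable surface χ = 2 − 2g, so g = (2 − (-6))/2 = 4.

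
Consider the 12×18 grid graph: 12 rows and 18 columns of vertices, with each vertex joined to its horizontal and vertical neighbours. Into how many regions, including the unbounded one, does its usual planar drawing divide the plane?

The grid has V = 12·18 = 216 vertices and E = 12·17 + 18·11 = 402 edges.
F = 2 − V + E = 2 − 216 + 402 = 188.

188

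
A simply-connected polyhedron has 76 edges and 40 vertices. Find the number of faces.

38

Here V − E + F = 2.
F = 2 − V + E = 2 − 40 + 76 = 38.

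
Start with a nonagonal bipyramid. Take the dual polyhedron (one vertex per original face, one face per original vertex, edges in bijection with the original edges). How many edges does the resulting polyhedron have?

27

The base solid has V = 11, E = 27, F = 18.
The dual swaps V and F and preserves E: V′ = F = 18, E′ = E = 27, F′ = V = 11.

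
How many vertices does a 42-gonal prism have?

A prism on an n-gon has two n-gon bases and n rectangular sides: V = 2·42 = 84, E = 3·42 = 126, F = 42 + 2 = 44.
Check: V − E + F = 84 − 126 + 44 = 2.

84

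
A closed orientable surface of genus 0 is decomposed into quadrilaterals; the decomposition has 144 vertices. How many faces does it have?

142

χ = 2 − 2·0 = 2, and every face is a square so 4F = 2E.
V − E + F = 2 with E = 4F/2 gives 144 − (4/2 − 1)·F = 2, so F = 142 and E = 284.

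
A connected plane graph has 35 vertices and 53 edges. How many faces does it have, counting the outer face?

20

Euler's formula for a connected plane graph: V − E + F = 2, so F = 2 − 35 + 53 = 20.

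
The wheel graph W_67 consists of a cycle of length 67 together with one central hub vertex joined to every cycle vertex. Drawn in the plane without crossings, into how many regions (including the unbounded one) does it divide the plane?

W_67 has V = 67 + 1 = 68 vertices and E = 2·67 = 134 edges.
By Euler's formula F = 2 − V + E = 2 − 68 + 134 = 68.

68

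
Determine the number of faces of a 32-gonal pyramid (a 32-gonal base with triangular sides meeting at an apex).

A pyramid on an n-gon base has one n-gon and n triangles: V = 32 + 1 = 33, E = 2·32 = 64, F = 32 + 1 = 33.

33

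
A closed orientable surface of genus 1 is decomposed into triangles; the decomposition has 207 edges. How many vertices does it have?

69

χ = 2 − 2·1 = 0, and every face is a triangle so 3F = 2E.
F = 2E/3 = 138. Then V = 0 + E − F = 0 + 207 − 138 = 69.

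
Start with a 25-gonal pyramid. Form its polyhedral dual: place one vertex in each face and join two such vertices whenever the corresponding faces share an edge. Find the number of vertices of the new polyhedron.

The base solid has V = 26, E = 50, F = 26.
The dual swaps V and F and preserves E: V′ = F = 26, E′ = E = 50, F′ = V = 26.

26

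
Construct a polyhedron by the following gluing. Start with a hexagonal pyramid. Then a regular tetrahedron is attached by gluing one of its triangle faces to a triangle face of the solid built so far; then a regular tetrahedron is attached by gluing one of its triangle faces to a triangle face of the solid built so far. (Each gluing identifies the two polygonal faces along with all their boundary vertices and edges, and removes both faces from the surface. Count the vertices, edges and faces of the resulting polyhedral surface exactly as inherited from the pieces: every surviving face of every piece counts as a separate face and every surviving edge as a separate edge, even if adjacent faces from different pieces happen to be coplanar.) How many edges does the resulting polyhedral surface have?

A hexagonal pyramid: V=7, E=12, F=7.
Attach a regular tetrahedron (V=4, E=6, F=4) along a 3-gon: merge 3 vertices and 3 edges, delete both glued faces → V=8, E=15, F=9.
Attach a regular tetrahedron (V=4, E=6, F=4) along a 3-gon: merge 3 vertices and 3 edges, delete both glued faces → V=9, E=18, F=11.
Check: V − E + F = 9 − 18 + 11 = 2.

18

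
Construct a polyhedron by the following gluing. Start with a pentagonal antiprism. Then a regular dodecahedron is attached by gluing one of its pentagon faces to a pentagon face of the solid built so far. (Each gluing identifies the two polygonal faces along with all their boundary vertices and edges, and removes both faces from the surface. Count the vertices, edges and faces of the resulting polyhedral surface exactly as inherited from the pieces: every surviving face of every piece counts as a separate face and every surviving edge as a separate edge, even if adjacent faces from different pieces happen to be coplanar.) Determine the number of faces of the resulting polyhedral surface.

A pentagonal antiprism: V=10, E=20, F=12.
Attach a regular dodecahedron (V=20, E=30, F=12) along a 5-gon: merge 5 vertices and 5 edges, delete both glued faces → V=25, E=45, F=22.
Check: V − E + F = 25 − 45 + 22 = 2.

22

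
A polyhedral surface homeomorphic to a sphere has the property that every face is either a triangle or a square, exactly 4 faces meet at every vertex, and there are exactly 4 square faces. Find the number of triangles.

Let x be the number of triangles; then F = 4 + x.
Edge–face incidences: 2E = 4·4 + 3·x = 16 + 3x.
Every vertex has degree 4, so 4V = 2E.
Euler: V − E + F = 2 ⇒ (2E)/4 − E + (4 + x) = 2.
Multiply by 8: 2·(2E) − 4·(2E) + 8·(4 + x) = 16, i.e. 32 + 8x − 2·(16 + 3x) = 16.
Collecting terms: 2x = 16, so x = 8.
Then 2E = 16 + 3·8 = 40, so E = 20, V = 2E/4 = 10, F = 4 + 8 = 12.

8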